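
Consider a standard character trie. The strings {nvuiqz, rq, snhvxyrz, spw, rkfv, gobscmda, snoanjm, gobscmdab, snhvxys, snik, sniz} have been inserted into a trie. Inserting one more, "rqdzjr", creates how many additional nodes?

4

Walking "rqdzjr" from the root, the first 2 characters ("rq") follow existing edges; "d" is the first miss.
So 6 − 2 = 4 new nodes.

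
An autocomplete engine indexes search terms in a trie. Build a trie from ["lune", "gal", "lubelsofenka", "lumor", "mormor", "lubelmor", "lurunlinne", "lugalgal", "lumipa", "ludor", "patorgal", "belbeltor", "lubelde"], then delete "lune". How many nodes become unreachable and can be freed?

A node on "lune"'s path can go only if nothing else ends at it or branches off below it.
The suffix "ne" (2 nodes) is used only by "lune"; the node for "lu" still has the child "b", so pruning stops there.
Nodes removed: 2

2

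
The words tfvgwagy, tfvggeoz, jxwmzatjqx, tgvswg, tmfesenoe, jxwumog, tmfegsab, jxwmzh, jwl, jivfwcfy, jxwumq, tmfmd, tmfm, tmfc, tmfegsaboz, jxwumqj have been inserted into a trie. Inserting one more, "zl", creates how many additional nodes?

"zl" shares no prefix with any stored word, so all 2 characters open new nodes.
2 − 0 = 2 new nodes.

2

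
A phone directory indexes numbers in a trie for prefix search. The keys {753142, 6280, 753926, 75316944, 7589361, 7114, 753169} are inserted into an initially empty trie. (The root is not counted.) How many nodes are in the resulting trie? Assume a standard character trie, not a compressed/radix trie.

For each word, the new-node count is its length minus the longest prefix already in the trie:
  "753142" → 6 new (7, 5, 3, 1, 4, 2)
  "6280" → 4 new (6, 2, 8, 0)
  "753926" → prefix "753" already present; 3 new (9, 2, 6)
  "75316944" → prefix "7531" already present; 4 new (6, 9, 4, 4)
  "7589361" → prefix "75" already present; 5 new (8, 9, 3, 6, 1)
  "7114" → prefix "7" already present; 3 new (1, 1, 4)
  "753169" → prefix "753169" already present; 0 new (none)
Total nodes = 6 + 4 + 3 + 4 + 5 + 3 + 0 = 25

25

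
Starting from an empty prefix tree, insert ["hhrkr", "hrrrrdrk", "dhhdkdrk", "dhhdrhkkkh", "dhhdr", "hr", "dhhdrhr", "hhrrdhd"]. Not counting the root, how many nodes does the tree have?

Trie structure (* marks end of a word):
(root)
├─ d
│  └─ h
│     └─ h
│        └─ d
│           ├─ k
│           │  └─ d
│           │     └─ r
│           │        └─ k *
│           └─ r *
│              └─ h
│                 ├─ k
│                 │  └─ k
│                 │     └─ k
│                 │        └─ h *
│                 └─ r *
└─ h
   ├─ h
   │  └─ r
   │     ├─ k
   │     │  └─ r *
   │     └─ r
   │        └─ d
   │           └─ h
   │              └─ d *
   └─ r *
      └─ r
         └─ r
            └─ r
               └─ d
                  └─ r
                     └─ k *
Counting every labelled node above: 31.

31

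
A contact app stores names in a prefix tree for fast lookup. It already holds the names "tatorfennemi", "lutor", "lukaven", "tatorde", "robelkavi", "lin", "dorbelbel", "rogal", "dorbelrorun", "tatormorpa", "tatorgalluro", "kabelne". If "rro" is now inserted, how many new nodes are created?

The longest prefix of "rro" already in the trie is "r" (length 1).
Each of the 2 remaining characters creates one node.

2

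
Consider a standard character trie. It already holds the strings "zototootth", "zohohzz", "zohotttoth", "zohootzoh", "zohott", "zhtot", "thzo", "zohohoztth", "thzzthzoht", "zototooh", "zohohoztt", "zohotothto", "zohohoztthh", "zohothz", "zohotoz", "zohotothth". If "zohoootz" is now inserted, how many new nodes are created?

"zohoo" is already a path in the trie; the remaining "otz" must be added.
New nodes needed: |"zohoootz"| − 5 = 8 − 5 = 3.

3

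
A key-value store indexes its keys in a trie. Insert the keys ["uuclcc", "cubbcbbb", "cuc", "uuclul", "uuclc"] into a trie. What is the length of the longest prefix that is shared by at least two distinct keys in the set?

5

Equivalently: take the maximum, over all pairs, of their longest common prefix length.
"uuclc" and "uuclcc" agree on "uuclc" (5 characters) before diverging; nothing deeper is shared.
Longest shared-prefix length: 5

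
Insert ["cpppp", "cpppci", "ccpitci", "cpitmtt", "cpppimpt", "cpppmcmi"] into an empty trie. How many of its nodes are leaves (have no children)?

Leaves are exactly the stored words that no other stored word extends.
Those words: "ccpitci", "cpitmtt", "cpppci", "cpppimpt", "cpppmcmi", "cpppp"
Leaf count: 6

6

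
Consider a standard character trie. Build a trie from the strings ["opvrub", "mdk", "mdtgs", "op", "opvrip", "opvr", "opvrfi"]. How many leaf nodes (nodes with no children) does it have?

5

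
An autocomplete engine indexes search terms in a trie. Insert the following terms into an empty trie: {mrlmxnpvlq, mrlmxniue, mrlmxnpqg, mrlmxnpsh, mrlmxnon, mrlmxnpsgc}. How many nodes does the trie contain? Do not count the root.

21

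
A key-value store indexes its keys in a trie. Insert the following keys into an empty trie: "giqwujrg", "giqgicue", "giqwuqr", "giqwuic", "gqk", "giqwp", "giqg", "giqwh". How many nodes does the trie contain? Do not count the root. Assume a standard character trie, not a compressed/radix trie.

Trie structure (* marks end of a word):
(root)
└─ g
   ├─ i
   │  └─ q
   │     ├─ g *
   │     │  └─ i
   │     │     └─ c
   │     │        └─ u
   │     │           └─ e *
   │     └─ w
   │        ├─ h *
   │        ├─ p *
   │        └─ u
   │           ├─ i
   │           │  └─ c *
   │           ├─ j
   │           │  └─ r
   │           │     └─ g *
   │           └─ q
   │              └─ r *
   └─ q
      └─ k *
Counting every labelled node above: 21.

21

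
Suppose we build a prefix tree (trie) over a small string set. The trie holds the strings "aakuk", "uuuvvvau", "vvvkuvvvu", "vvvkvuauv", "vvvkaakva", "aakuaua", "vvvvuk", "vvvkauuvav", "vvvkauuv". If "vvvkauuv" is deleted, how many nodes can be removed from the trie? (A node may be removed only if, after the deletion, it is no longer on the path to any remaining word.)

0

A node on "vvvkauuv"'s path can go only if nothing else ends at it or branches off below it.
Every node on "vvvkauuv" is still needed (e.g. by "vvvkauuvav"), so nothing is freed.
Nodes removed: 0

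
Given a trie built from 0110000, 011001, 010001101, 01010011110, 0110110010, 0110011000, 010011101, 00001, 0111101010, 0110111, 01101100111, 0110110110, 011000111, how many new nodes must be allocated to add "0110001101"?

"01100011" is already a path in the trie; the remaining "01" must be added.
So 10 − 8 = 2 new nodes.

2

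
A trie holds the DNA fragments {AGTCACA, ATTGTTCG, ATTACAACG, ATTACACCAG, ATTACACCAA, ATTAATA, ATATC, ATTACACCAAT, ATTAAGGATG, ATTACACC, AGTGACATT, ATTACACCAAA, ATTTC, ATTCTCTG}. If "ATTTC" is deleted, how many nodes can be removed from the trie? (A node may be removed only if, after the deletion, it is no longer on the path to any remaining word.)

2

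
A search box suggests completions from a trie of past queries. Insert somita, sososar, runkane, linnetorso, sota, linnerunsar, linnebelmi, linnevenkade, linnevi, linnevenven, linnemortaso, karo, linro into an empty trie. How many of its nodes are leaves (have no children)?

13

A leaf is a node with no children — equivalently, the end of a word that is not a proper prefix of any other stored word.
Those words: "karo", "linnebelmi", "linnemortaso", "linnerunsar", "linnetorso", "linnevenkade", "linnevenven", "linnevi", "linro", "runkane", "somita", "sososar", "sota"
Leaf count: 13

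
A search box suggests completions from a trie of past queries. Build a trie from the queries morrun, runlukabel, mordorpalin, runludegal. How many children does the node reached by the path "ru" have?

1

The children of the "ru" node are the distinct next characters among strings starting with "ru".
Characters that immediately follow "ru" among the stored strings: {n}.
That node has 1 child edge.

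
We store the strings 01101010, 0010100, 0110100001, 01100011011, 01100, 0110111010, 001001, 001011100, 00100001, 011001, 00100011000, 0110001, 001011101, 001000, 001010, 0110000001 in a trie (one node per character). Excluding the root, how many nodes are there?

50

For each word, the new-node count is its length minus the longest prefix already in the trie:
  "01101010" → 8 new (0, 1, 1, 0, 1, 0, 1, 0)
  "0010100" → prefix "0" already present; 6 new (0, 1, 0, 1, 0, 0)
  "0110100001" → prefix "011010" already present; 4 new (0, 0, 0, 1)
  "01100011011" → prefix "0110" already present; 7 new (0, 0, 1, 1, 0, 1, 1)
  "01100" → prefix "01100" already present; 0 new (none)
  "0110111010" → prefix "01101" already present; 5 new (1, 1, 0, 1, 0)
  "001001" → prefix "0010" already present; 2 new (0, 1)
  "001011100" → prefix "00101" already present; 4 new (1, 1, 0, 0)
  "00100001" → prefix "00100" already present; 3 new (0, 0, 1)
  "011001" → prefix "01100" already present; 1 new (1)
  "00100011000" → prefix "001000" already present; 5 new (1, 1, 0, 0, 0)
  "0110001" → prefix "0110001" already present; 0 new (none)
  "001011101" → prefix "00101110" already present; 1 new (1)
  "001000" → prefix "001000" already present; 0 new (none)
  "001010" → prefix "001010" already present; 0 new (none)
  "0110000001" → prefix "011000" already present; 4 new (0, 0, 0, 1)
Total nodes = 8 + 6 + 4 + 7 + 0 + 5 + 2 + 4 + 3 + 1 + 5 + 0 + 1 + 0 + 0 + 4 = 50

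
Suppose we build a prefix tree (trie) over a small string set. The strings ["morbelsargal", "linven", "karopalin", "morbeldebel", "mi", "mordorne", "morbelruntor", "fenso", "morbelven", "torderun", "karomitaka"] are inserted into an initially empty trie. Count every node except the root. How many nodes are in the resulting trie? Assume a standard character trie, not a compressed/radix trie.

For each word, the new-node count is its length minus the longest prefix already in the trie:
  "morbelsargal" → 12 new (m, o, r, b, e, l, s, a, r, g, a, l)
  "linven" → 6 new (l, i, n, v, e, n)
  "karopalin" → 9 new (k, a, r, o, p, a, l, i, n)
  "morbeldebel" → prefix "morbel" already present; 5 new (d, e, b, e, l)
  "mi" → prefix "m" already present; 1 new (i)
  "mordorne" → prefix "mor" already present; 5 new (d, o, r, n, e)
  "morbelruntor" → prefix "morbel" already present; 6 new (r, u, n, t, o, r)
  "fenso" → 5 new (f, e, n, s, o)
  "morbelven" → prefix "morbel" already present; 3 new (v, e, n)
  "torderun" → 8 new (t, o, r, d, e, r, u, n)
  "karomitaka" → prefix "karo" already present; 6 new (m, i, t, a, k, a)
Total nodes = 12 + 6 + 9 + 5 + 1 + 5 + 6 + 5 + 3 + 8 + 6 = 66

66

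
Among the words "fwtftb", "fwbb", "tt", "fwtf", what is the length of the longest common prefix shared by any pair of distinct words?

4

The deepest shared node is where two words last agree before diverging.
"fwtf" and "fwtftb" agree on "fwtf" (4 characters) before diverging; nothing deeper is shared.
Longest shared-prefix length: 4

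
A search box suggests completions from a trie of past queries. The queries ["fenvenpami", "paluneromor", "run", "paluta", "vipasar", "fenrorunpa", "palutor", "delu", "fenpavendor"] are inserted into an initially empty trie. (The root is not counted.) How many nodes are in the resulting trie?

Trace insertions, counting only characters that open a new branch:
  "fenvenpami" → 10 new (f, e, n, v, e, n, p, a, m, i)
  "paluneromor" → 11 new (p, a, l, u, n, e, r, o, m, o, r)
  "run" → 3 new (r, u, n)
  "paluta" → prefix "palu" already present; 2 new (t, a)
  "vipasar" → 7 new (v, i, p, a, s, a, r)
  "fenrorunpa" → prefix "fen" already present; 7 new (r, o, r, u, n, p, a)
  "palutor" → prefix "palut" already present; 2 new (o, r)
  "delu" → 4 new (d, e, l, u)
  "fenpavendor" → prefix "fen" already present; 8 new (p, a, v, e, n, d, o, r)
Total nodes = 10 + 11 + 3 + 2 + 7 + 7 + 2 + 4 + 8 = 54

54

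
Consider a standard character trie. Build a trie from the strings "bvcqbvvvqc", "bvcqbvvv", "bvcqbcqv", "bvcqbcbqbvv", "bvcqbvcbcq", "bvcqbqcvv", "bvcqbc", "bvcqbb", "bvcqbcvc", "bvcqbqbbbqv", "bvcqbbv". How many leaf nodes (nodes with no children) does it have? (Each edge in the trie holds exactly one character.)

A leaf is a node with no children — equivalently, the end of a word that is not a proper prefix of any other stored word.
Those words: "bvcqbbv", "bvcqbcbqbvv", "bvcqbcqv", "bvcqbcvc", "bvcqbqbbbqv", "bvcqbqcvv", "bvcqbvcbcq", "bvcqbvvvqc"
Leaf count: 8

8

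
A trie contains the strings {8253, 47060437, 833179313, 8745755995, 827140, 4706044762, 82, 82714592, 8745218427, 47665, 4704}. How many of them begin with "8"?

7

Walk to "8"; the words in its subtree are exactly those with that prefix.
Words under "8": 82, 8253, 827140, 82714592, 833179313, 8745218427, 8745755995
Count: 7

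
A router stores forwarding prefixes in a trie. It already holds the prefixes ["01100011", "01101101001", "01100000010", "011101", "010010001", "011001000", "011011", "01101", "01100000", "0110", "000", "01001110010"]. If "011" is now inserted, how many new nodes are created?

Every character of "011" already lies on an existing path (it is a prefix of some stored word).
No new nodes are needed: 0.

0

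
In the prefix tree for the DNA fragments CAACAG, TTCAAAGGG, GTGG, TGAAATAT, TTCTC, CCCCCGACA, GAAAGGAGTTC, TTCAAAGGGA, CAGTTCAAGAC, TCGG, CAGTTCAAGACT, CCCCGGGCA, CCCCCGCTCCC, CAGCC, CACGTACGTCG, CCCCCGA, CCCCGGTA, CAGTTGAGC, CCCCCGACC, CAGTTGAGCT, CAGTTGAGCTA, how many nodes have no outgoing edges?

Leaves are exactly the stored words that no other stored word extends.
Those words: "CAACAG", "CACGTACGTCG", "CAGCC", "CAGTTCAAGACT", "CAGTTGAGCTA", "CCCCCGACA", "CCCCCGACC", "CCCCCGCTCCC", "CCCCGGGCA", "CCCCGGTA", "GAAAGGAGTTC", "GTGG", "TCGG", "TGAAATAT", "TTCAAAGGGA", "TTCTC"
Leaf count: 16

16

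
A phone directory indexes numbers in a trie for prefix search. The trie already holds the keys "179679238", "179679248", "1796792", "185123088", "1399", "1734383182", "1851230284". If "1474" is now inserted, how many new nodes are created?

"1" is already a path in the trie; the remaining "474" must be added.
New nodes needed: |"1474"| − 1 = 4 − 1 = 3.

3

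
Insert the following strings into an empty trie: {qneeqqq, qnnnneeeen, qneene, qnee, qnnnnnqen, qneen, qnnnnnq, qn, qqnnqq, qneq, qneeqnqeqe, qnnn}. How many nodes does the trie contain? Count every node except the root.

Insert word by word; a character creates a node only if that edge doesn't already exist:
  "qneeqqq" → 7 new (q, n, e, e, q, q, q)
  "qnnnneeeen" → prefix "qn" already present; 8 new (n, n, n, e, e, e, e, n)
  "qneene" → prefix "qnee" already present; 2 new (n, e)
  "qnee" → prefix "qnee" already present; 0 new (none)
  "qnnnnnqen" → prefix "qnnnn" already present; 4 new (n, q, e, n)
  "qneen" → prefix "qneen" already present; 0 new (none)
  "qnnnnnq" → prefix "qnnnnnq" already present; 0 new (none)
  "qn" → prefix "qn" already present; 0 new (none)
  "qqnnqq" → prefix "q" already present; 5 new (q, n, n, q, q)
  "qneq" → prefix "qne" already present; 1 new (q)
  "qneeqnqeqe" → prefix "qneeq" already present; 5 new (n, q, e, q, e)
  "qnnn" → prefix "qnnn" already present; 0 new (none)
Total nodes = 7 + 8 + 2 + 0 + 4 + 0 + 0 + 0 + 5 + 1 + 5 + 0 = 32

32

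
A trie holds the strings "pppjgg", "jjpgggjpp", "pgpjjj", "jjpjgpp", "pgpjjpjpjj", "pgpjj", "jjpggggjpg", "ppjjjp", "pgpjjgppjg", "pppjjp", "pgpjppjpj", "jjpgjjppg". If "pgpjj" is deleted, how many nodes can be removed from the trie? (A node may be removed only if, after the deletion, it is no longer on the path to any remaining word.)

A node on "pgpjj"'s path can go only if nothing else ends at it or branches off below it.
Every node on "pgpjj" is still needed (e.g. by "pgpjjj"), so nothing is freed.
Nodes removed: 0

0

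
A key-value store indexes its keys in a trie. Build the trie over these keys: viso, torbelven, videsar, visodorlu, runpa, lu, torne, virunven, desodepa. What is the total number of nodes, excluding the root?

Count nodes per top-level branch (shared prefixes stored once):
  'd'-branch (desodepa): 8 nodes
  'l'-branch (lu): 2 nodes
  'r'-branch (runpa): 5 nodes
  't'-branch (torbelven, torne): 11 nodes
  'v'-branch (videsar, virunven, viso, visodorlu): 20 nodes
Sum: 46

46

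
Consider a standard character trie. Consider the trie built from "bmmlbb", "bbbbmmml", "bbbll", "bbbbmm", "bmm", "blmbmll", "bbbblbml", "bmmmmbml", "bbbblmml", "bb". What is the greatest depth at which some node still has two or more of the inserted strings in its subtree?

The deepest shared node is where two words last agree before diverging.
"bbbbmm" and "bbbbmmml" agree on "bbbbmm" (6 characters) before diverging; nothing deeper is shared.
Longest shared-prefix length: 6

6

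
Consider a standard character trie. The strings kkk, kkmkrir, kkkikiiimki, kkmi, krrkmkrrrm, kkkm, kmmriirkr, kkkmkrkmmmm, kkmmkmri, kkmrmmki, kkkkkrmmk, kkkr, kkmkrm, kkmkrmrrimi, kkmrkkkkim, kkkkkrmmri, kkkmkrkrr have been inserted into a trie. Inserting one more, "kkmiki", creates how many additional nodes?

Walking "kkmiki" from the root, the first 4 characters ("kkmi") follow existing edges; "k" is the first miss.
So 6 − 4 = 2 new nodes.

2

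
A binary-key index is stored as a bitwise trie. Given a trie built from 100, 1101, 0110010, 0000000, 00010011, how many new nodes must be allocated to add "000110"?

2

Walking "000110" from the root, the first 4 characters ("0001") follow existing edges; "1" is the first miss.
New nodes needed: |"000110"| − 4 = 6 − 4 = 2.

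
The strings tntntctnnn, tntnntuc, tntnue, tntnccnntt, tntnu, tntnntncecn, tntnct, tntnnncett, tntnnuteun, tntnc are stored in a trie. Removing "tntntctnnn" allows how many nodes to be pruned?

Walk "tntntctnnn" from the leaf back toward the root, removing each node that no remaining word uses.
The suffix "tctnnn" (6 nodes) is used only by "tntntctnnn"; the node for "tntn" still has the child "n", so pruning stops there.
Nodes removed: 6

6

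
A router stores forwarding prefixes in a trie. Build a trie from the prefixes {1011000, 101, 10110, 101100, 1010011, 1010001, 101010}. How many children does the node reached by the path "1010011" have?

0

The children of the "1010011" node are the distinct next characters among strings starting with "1010011".
No stored string extends past "1010011".
That node has 0 child edges.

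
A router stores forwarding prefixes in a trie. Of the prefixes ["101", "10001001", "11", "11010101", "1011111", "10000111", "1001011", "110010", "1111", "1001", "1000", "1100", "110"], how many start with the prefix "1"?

Filter for entries beginning with "1":
Words under "1": 1000, 10000111, 10001001, 1001, 1001011, 101, 1011111, 11, 110, 1100, 110010, 11010101, 1111
Count: 13

13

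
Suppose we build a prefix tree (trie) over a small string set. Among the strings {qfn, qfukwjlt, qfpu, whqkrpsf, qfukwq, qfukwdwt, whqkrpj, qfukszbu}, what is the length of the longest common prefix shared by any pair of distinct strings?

6

Equivalently: take the maximum, over all pairs, of their longest common prefix length.
e.g. "whqkrpj" and "whqkrpsf" share the prefix "whqkrp" of length 6; no pair shares a longer one.
Longest shared-prefix length: 6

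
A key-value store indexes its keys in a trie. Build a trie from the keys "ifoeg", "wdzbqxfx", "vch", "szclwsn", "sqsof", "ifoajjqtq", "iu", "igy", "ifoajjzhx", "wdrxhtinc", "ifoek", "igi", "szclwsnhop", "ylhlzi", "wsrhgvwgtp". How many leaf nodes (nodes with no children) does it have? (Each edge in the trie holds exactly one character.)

14

Leaves are exactly the stored words that no other stored word extends.
Those words: "ifoajjqtq", "ifoajjzhx", "ifoeg", "ifoek", "igi", "igy", "iu", "sqsof", "szclwsnhop", "vch", "wdrxhtinc", "wdzbqxfx", "wsrhgvwgtp", "ylhlzi"
Leaf count: 14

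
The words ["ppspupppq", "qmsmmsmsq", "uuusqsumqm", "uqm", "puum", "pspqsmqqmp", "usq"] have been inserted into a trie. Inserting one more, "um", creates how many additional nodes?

"u" is already a path in the trie; the remaining "m" must be added.
Each of the 1 remaining characters creates one node.

1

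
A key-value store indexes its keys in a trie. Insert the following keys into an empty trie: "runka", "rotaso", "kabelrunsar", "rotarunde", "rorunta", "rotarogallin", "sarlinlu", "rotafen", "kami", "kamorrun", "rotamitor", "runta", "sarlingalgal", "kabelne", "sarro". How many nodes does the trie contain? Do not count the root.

Trace insertions, counting only characters that open a new branch:
  "runka" → 5 new (r, u, n, k, a)
  "rotaso" → prefix "r" already present; 5 new (o, t, a, s, o)
  "kabelrunsar" → 11 new (k, a, b, e, l, r, u, n, s, a, r)
  "rotarunde" → prefix "rota" already present; 5 new (r, u, n, d, e)
  "rorunta" → prefix "ro" already present; 5 new (r, u, n, t, a)
  "rotarogallin" → prefix "rotar" already present; 7 new (o, g, a, l, l, i, n)
  "sarlinlu" → 8 new (s, a, r, l, i, n, l, u)
  "rotafen" → prefix "rota" already present; 3 new (f, e, n)
  "kami" → prefix "ka" already present; 2 new (m, i)
  "kamorrun" → prefix "kam" already present; 5 new (o, r, r, u, n)
  "rotamitor" → prefix "rota" already present; 5 new (m, i, t, o, r)
  "runta" → prefix "run" already present; 2 new (t, a)
  "sarlingalgal" → prefix "sarlin" already present; 6 new (g, a, l, g, a, l)
  "kabelne" → prefix "kabel" already present; 2 new (n, e)
  "sarro" → prefix "sar" already present; 2 new (r, o)
Total nodes = 5 + 5 + 11 + 5 + 5 + 7 + 8 + 3 + 2 + 5 + 5 + 2 + 6 + 2 + 2 = 73

73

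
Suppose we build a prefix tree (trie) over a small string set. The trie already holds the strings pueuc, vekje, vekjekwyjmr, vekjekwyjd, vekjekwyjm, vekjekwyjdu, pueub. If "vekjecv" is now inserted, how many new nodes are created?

The longest prefix of "vekjecv" already in the trie is "vekje" (length 5).
So 7 − 5 = 2 new nodes.

2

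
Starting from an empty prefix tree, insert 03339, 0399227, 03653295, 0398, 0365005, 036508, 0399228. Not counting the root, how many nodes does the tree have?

22

Trie structure (* marks end of a word):
(root)
└─ 0
   └─ 3
      ├─ 3
      │  └─ 3
      │     └─ 9 *
      ├─ 6
      │  └─ 5
      │     ├─ 0
      │     │  ├─ 0
      │     │  │  └─ 5 *
      │     │  └─ 8 *
      │     └─ 3
      │        └─ 2
      │           └─ 9
      │              └─ 5 *
      └─ 9
         ├─ 8 *
         └─ 9
            └─ 2
               └─ 2
                  ├─ 7 *
                  └─ 8 *
Counting every labelled node above: 22.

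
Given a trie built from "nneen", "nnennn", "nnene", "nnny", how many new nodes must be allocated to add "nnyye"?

3

The longest prefix of "nnyye" already in the trie is "nn" (length 2).
Each of the 3 remaining characters creates one node.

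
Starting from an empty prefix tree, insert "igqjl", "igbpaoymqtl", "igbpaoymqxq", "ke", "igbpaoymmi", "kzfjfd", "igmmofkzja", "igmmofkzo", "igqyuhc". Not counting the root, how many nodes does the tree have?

38

Trie structure (* marks end of a word):
(root)
├─ i
│  └─ g
│     ├─ b
│     │  └─ p
│     │     └─ a
│     │        └─ o
│     │           └─ y
│     │              └─ m
│     │                 ├─ m
│     │                 │  └─ i *
│     │                 └─ q
│     │                    ├─ t
│     │                    │  └─ l *
│     │                    └─ x
│     │                       └─ q *
│     ├─ m
│     │  └─ m
│     │     └─ o
│     │        └─ f
│     │           └─ k
│     │              └─ z
│     │                 ├─ j
│     │                 │  └─ a *
│     │                 └─ o *
│     └─ q
│        ├─ j
│        │  └─ l *
│        └─ y
│           └─ u
│              └─ h
│                 └─ c *
└─ k
   ├─ e *
   └─ z
      └─ f
         └─ j
            └─ f
               └─ d *
Counting every labelled node above: 38.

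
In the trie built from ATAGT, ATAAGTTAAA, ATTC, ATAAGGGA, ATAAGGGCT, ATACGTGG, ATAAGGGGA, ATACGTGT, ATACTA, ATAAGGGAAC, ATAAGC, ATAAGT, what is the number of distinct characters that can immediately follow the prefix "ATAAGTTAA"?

The children of the "ATAAGTTAA" node are the distinct next characters among strings starting with "ATAAGTTAA".
Characters that immediately follow "ATAAGTTAA" among the stored strings: {A}.
That node has 1 child edge.

1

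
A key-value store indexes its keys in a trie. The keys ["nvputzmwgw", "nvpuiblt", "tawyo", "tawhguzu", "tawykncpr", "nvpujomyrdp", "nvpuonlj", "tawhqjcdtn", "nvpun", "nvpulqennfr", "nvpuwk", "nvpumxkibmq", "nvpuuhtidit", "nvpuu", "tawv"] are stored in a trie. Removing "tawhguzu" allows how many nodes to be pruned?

4

Walk "tawhguzu" from the leaf back toward the root, removing each node that no remaining word uses.
The suffix "guzu" (4 nodes) is used only by "tawhguzu"; the node for "tawh" still has the child "q", so pruning stops there.
Nodes removed: 4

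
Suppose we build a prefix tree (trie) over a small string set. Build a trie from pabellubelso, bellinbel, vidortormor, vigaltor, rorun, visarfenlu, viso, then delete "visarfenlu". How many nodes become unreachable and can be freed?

After clearing the end-marker at "visarfenlu", prune upward until reaching a node still needed by another word.
The suffix "arfenlu" (7 nodes) is used only by "visarfenlu"; the node for "vis" still has the child "o", so pruning stops there.
Nodes removed: 7

7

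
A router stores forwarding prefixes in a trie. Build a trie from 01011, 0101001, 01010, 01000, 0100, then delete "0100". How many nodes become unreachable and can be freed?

A node on "0100"'s path can go only if nothing else ends at it or branches off below it.
Every node on "0100" is still needed (e.g. by "01000"), so nothing is freed.
Nodes removed: 0

0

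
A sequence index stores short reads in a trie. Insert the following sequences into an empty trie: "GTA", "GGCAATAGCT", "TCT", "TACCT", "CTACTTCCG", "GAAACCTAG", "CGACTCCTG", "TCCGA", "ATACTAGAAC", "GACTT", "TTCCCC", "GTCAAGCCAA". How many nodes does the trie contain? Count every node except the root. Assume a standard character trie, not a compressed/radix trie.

Count nodes per top-level branch (shared prefixes stored once):
  'A'-branch (ATACTAGAAC): 10 nodes
  'C'-branch (CGACTCCTG, CTACTTCCG): 17 nodes
  'G'-branch (GAAACCTAG, GACTT, GGCAATAGCT, GTA, GTCAAGCCAA): 31 nodes
  'T'-branch (TACCT, TCCGA, TCT, TTCCCC): 15 nodes
Sum: 73

73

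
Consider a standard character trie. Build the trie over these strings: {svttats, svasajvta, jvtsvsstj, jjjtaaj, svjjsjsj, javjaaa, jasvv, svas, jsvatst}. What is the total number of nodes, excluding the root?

Count nodes per top-level branch (shared prefixes stored once):
  'j'-branch (jasvv, javjaaa, jjjtaaj, jsvatst, jvtsvsstj): 30 nodes
  's'-branch (svas, svasajvta, svjjsjsj, svttats): 20 nodes
Sum: 50

50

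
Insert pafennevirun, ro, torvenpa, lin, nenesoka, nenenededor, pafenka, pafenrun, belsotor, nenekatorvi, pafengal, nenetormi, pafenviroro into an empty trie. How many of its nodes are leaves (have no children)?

A leaf is a node with no children — equivalently, the end of a word that is not a proper prefix of any other stored word.
Those words: "belsotor", "lin", "nenekatorvi", "nenenededor", "nenesoka", "nenetormi", "pafengal", "pafenka", "pafennevirun", "pafenrun", "pafenviroro", "ro", "torvenpa"
Leaf count: 13

13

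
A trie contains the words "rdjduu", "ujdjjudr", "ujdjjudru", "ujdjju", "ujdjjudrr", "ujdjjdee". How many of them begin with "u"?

Filter for entries beginning with "u":
Matches: "ujdjjdee", "ujdjju", "ujdjjudr", "ujdjjudrr", "ujdjjudru"
Count: 5

5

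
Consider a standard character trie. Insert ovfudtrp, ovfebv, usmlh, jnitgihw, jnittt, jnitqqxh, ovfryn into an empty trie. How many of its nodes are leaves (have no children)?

7

A leaf is a node with no children — equivalently, the end of a word that is not a proper prefix of any other stored word.
Those words: "jnitgihw", "jnitqqxh", "jnittt", "ovfebv", "ovfryn", "ovfudtrp", "usmlh"
Leaf count: 7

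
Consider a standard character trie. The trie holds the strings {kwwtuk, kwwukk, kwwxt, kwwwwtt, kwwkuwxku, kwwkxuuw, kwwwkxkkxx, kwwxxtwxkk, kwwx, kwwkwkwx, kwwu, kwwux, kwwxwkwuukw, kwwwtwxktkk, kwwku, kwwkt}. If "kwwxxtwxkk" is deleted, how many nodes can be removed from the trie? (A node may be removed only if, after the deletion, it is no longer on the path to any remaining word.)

Walk "kwwxxtwxkk" from the leaf back toward the root, removing each node that no remaining word uses.
The suffix "xtwxkk" (6 nodes) is used only by "kwwxxtwxkk"; the node for "kwwx" still has the child "t", so pruning stops there.
Nodes removed: 6

6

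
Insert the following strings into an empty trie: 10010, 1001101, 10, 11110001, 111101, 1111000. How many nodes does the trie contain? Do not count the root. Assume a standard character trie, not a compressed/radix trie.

16

Count nodes per top-level branch (shared prefixes stored once):
  '1'-branch (10, 10010, 1001101, 1111000, 11110001, 111101): 16 nodes
Sum: 16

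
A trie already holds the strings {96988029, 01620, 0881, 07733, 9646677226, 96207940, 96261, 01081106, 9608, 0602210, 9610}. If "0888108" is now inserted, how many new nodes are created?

4

"088" is already a path in the trie; the remaining "8108" must be added.
New nodes needed: |"0888108"| − 3 = 7 − 3 = 4.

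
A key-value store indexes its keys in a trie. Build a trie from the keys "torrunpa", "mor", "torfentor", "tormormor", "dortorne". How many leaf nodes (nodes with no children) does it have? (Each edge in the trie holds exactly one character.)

5

Leaves are exactly the stored words that no other stored word extends.
Those words: "dortorne", "mor", "torfentor", "tormormor", "torrunpa"
Leaf count: 5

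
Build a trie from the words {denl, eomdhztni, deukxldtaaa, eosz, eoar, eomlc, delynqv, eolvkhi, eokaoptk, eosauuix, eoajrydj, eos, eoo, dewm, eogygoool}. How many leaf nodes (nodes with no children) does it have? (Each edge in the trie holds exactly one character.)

Leaves are exactly the stored words that no other stored word extends.
Those words: "delynqv", "denl", "deukxldtaaa", "dewm", "eoajrydj", "eoar", "eogygoool", "eokaoptk", "eolvkhi", "eomdhztni", "eomlc", "eoo", "eosauuix", "eosz"
Leaf count: 14

14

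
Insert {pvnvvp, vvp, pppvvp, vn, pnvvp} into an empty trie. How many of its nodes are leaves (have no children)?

Leaves are exactly the stored words that no other stored word extends.
Those words: "pnvvp", "pppvvp", "pvnvvp", "vn", "vvp"
Leaf count: 5

5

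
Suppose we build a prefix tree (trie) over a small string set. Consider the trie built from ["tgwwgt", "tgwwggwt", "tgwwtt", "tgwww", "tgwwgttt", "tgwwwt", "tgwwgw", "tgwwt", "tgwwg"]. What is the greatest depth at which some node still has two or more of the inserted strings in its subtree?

Look for the deepest trie node that still has at least two words in its subtree.
e.g. "tgwwgt" and "tgwwgttt" share the prefix "tgwwgt" of length 6; no pair shares a longer one.
Longest shared-prefix length: 6

6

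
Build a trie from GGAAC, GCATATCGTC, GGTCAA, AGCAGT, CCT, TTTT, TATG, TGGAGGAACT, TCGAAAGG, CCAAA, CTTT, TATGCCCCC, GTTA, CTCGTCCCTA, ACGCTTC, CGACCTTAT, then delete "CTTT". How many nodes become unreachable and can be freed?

After clearing the end-marker at "CTTT", prune upward until reaching a node still needed by another word.
The suffix "TT" (2 nodes) is used only by "CTTT"; the node for "CT" still has the child "C", so pruning stops there.
Nodes removed: 2

2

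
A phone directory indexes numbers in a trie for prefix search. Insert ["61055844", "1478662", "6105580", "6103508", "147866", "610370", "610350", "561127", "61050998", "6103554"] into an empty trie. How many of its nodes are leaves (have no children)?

8

A leaf is a node with no children — equivalently, the end of a word that is not a proper prefix of any other stored word.
Those words: "1478662", "561127", "6103508", "6103554", "610370", "61050998", "6105580", "61055844"
Leaf count: 8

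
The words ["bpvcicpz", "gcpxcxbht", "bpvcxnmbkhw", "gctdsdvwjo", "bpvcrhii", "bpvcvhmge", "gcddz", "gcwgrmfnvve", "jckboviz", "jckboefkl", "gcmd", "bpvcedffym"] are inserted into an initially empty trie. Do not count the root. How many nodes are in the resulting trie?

Trace insertions, counting only characters that open a new branch:
  "bpvcicpz" → 8 new (b, p, v, c, i, c, p, z)
  "gcpxcxbht" → 9 new (g, c, p, x, c, x, b, h, t)
  "bpvcxnmbkhw" → prefix "bpvc" already present; 7 new (x, n, m, b, k, h, w)
  "gctdsdvwjo" → prefix "gc" already present; 8 new (t, d, s, d, v, w, j, o)
  "bpvcrhii" → prefix "bpvc" already present; 4 new (r, h, i, i)
  "bpvcvhmge" → prefix "bpvc" already present; 5 new (v, h, m, g, e)
  "gcddz" → prefix "gc" already present; 3 new (d, d, z)
  "gcwgrmfnvve" → prefix "gc" already present; 9 new (w, g, r, m, f, n, v, v, e)
  "jckboviz" → 8 new (j, c, k, b, o, v, i, z)
  "jckboefkl" → prefix "jckbo" already present; 4 new (e, f, k, l)
  "gcmd" → prefix "gc" already present; 2 new (m, d)
  "bpvcedffym" → prefix "bpvc" already present; 6 new (e, d, f, f, y, m)
Total nodes = 8 + 9 + 7 + 8 + 4 + 5 + 3 + 9 + 8 + 4 + 2 + 6 = 73

73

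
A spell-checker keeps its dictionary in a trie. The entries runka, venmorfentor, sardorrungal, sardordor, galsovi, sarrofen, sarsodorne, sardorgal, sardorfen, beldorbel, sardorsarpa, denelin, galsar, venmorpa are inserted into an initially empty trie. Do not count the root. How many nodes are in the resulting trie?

Trace insertions, counting only characters that open a new branch:
  "runka" → 5 new (r, u, n, k, a)
  "venmorfentor" → 12 new (v, e, n, m, o, r, f, e, n, t, o, r)
  "sardorrungal" → 12 new (s, a, r, d, o, r, r, u, n, g, a, l)
  "sardordor" → prefix "sardor" already present; 3 new (d, o, r)
  "galsovi" → 7 new (g, a, l, s, o, v, i)
  "sarrofen" → prefix "sar" already present; 5 new (r, o, f, e, n)
  "sarsodorne" → prefix "sar" already present; 7 new (s, o, d, o, r, n, e)
  "sardorgal" → prefix "sardor" already present; 3 new (g, a, l)
  "sardorfen" → prefix "sardor" already present; 3 new (f, e, n)
  "beldorbel" → 9 new (b, e, l, d, o, r, b, e, l)
  "sardorsarpa" → prefix "sardor" already present; 5 new (s, a, r, p, a)
  "denelin" → 7 new (d, e, n, e, l, i, n)
  "galsar" → prefix "gals" already present; 2 new (a, r)
  "venmorpa" → prefix "venmor" already present; 2 new (p, a)
Total nodes = 5 + 12 + 12 + 3 + 7 + 5 + 7 + 3 + 3 + 9 + 5 + 7 + 2 + 2 = 82

82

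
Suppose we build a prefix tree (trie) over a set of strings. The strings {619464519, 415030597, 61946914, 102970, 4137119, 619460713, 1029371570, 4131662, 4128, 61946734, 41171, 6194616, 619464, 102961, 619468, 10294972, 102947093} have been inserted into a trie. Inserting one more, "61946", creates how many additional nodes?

0

"61946" is already a full path in the trie; only an end-marker is added.
No new nodes are needed: 0.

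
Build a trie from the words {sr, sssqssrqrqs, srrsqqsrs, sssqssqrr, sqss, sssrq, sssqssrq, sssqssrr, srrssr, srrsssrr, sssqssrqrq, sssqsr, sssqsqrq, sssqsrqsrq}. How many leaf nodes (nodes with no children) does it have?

Leaves are exactly the stored words that no other stored word extends.
Those words: "sqss", "srrsqqsrs", "srrssr", "srrsssrr", "sssqsqrq", "sssqsrqsrq", "sssqssqrr", "sssqssrqrqs", "sssqssrr", "sssrq"
Leaf count: 10

10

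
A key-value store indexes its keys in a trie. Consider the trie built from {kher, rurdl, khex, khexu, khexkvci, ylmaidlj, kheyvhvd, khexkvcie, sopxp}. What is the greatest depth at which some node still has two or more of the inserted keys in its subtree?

8

Equivalently: take the maximum, over all pairs, of their longest common prefix length.
e.g. "khexkvci" and "khexkvcie" share the prefix "khexkvci" of length 8; no pair shares a longer one.
Longest shared-prefix length: 8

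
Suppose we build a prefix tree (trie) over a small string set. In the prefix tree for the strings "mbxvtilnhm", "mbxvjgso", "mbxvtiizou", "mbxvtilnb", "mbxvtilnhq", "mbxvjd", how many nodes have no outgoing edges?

6

Leaves are exactly the stored words that no other stored word extends.
Those words: "mbxvjd", "mbxvjgso", "mbxvtiizou", "mbxvtilnb", "mbxvtilnhm", "mbxvtilnhq"
Leaf count: 6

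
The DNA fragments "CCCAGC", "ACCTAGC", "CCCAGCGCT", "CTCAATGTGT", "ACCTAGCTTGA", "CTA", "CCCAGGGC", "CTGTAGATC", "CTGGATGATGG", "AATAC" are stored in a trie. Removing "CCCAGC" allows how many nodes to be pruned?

0

A node on "CCCAGC"'s path can go only if nothing else ends at it or branches off below it.
Every node on "CCCAGC" is still needed (e.g. by "CCCAGCGCT"), so nothing is freed.
Nodes removed: 0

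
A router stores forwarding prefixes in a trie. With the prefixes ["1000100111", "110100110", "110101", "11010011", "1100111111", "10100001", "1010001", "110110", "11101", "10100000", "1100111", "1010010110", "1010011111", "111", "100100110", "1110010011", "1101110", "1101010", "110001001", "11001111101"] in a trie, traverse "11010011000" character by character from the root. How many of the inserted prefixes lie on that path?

2

Walk "11010011000" from the root; an end-of-word marker is hit whenever a stored word is a prefix of "11010011000".
Prefixes of the query that are stored words: "11010011", "110100110"
Count: 2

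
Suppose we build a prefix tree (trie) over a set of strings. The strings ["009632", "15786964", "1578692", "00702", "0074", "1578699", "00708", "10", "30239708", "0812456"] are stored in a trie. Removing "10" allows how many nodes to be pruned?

1

Walk "10" from the leaf back toward the root, removing each node that no remaining word uses.
The suffix "0" (1 node) is used only by "10"; the node for "1" still has the child "5", so pruning stops there.
Nodes removed: 1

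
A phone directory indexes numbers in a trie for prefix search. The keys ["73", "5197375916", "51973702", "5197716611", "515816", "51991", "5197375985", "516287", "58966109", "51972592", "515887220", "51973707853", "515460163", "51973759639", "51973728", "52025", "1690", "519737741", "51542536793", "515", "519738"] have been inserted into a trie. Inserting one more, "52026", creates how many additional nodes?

The longest prefix of "52026" already in the trie is "5202" (length 4).
So 5 − 4 = 1 new nodes.

1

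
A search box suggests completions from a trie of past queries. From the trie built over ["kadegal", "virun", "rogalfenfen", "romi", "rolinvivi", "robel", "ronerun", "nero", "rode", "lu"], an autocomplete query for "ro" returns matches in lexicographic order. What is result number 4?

DFS of the "ro" subtree visits, in order: "robel", "rode", "rogalfenfen", "rolinvivi", "romi", "ronerun"
The 4th is rolinvivi.

rolinvivi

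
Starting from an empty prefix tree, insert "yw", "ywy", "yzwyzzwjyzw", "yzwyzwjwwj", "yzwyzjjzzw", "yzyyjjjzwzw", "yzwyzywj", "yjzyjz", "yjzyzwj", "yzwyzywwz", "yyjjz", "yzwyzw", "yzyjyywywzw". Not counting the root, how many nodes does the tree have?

57

Insert word by word; a character creates a node only if that edge doesn't already exist:
  "yw" → 2 new (y, w)
  "ywy" → prefix "yw" already present; 1 new (y)
  "yzwyzzwjyzw" → prefix "y" already present; 10 new (z, w, y, z, z, w, j, y, z, w)
  "yzwyzwjwwj" → prefix "yzwyz" already present; 5 new (w, j, w, w, j)
  "yzwyzjjzzw" → prefix "yzwyz" already present; 5 new (j, j, z, z, w)
  "yzyyjjjzwzw" → prefix "yz" already present; 9 new (y, y, j, j, j, z, w, z, w)
  "yzwyzywj" → prefix "yzwyz" already present; 3 new (y, w, j)
  "yjzyjz" → prefix "y" already present; 5 new (j, z, y, j, z)
  "yjzyzwj" → prefix "yjzy" already present; 3 new (z, w, j)
  "yzwyzywwz" → prefix "yzwyzyw" already present; 2 new (w, z)
  "yyjjz" → prefix "y" already present; 4 new (y, j, j, z)
  "yzwyzw" → prefix "yzwyzw" already present; 0 new (none)
  "yzyjyywywzw" → prefix "yzy" already present; 8 new (j, y, y, w, y, w, z, w)
Total nodes = 2 + 1 + 10 + 5 + 5 + 9 + 3 + 5 + 3 + 2 + 4 + 0 + 8 = 57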